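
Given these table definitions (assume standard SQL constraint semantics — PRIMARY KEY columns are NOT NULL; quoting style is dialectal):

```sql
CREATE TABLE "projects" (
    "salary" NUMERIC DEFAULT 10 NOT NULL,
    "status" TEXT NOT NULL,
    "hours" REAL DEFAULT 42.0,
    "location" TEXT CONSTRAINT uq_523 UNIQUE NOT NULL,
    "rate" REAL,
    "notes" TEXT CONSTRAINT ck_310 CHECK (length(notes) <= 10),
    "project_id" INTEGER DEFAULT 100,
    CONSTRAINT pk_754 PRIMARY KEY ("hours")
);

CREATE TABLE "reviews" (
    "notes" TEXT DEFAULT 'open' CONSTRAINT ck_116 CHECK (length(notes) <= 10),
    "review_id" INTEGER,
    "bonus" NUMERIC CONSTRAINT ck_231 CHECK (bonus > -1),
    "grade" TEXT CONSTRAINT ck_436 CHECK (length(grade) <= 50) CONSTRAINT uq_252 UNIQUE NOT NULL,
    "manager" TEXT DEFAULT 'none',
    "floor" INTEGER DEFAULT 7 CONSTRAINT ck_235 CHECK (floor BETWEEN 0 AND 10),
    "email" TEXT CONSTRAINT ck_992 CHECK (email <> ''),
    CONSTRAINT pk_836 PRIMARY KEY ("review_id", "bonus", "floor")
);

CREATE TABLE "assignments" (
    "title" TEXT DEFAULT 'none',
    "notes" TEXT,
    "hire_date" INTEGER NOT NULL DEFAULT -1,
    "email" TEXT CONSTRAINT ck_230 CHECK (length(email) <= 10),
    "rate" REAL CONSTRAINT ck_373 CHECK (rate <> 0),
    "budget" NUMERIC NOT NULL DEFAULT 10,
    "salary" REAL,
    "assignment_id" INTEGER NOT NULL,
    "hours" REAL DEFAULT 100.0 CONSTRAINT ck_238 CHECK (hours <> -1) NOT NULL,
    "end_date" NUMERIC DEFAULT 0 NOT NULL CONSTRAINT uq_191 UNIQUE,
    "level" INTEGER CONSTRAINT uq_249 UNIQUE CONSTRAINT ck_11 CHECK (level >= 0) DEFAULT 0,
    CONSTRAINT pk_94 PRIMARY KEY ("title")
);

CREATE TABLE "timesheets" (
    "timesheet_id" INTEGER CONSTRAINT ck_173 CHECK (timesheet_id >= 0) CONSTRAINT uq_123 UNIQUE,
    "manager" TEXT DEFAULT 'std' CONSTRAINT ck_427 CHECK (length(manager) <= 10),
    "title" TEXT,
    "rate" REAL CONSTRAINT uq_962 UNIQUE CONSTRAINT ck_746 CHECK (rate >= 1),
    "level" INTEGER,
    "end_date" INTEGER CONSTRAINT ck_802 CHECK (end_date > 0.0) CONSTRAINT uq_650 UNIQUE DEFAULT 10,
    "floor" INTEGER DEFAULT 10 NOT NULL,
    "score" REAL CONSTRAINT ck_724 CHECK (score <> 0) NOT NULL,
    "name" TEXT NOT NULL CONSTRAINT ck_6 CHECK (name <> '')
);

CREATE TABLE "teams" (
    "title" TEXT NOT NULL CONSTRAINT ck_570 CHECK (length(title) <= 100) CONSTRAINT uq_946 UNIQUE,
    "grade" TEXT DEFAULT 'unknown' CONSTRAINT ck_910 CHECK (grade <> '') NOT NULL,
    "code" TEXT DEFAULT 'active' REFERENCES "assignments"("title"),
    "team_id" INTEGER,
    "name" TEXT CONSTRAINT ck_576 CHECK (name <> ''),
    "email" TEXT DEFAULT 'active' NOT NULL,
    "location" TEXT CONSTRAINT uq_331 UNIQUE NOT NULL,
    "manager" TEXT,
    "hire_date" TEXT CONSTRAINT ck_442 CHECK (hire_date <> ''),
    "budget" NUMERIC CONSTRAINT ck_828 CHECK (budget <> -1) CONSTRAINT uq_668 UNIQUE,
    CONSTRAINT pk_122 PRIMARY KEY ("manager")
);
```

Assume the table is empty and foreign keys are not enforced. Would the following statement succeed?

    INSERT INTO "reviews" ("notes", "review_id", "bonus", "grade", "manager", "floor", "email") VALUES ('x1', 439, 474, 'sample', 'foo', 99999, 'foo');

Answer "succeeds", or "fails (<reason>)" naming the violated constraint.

fails (CHECK on floor)

The value 99999 for floor violates CHECK (floor BETWEEN 0 AND 10).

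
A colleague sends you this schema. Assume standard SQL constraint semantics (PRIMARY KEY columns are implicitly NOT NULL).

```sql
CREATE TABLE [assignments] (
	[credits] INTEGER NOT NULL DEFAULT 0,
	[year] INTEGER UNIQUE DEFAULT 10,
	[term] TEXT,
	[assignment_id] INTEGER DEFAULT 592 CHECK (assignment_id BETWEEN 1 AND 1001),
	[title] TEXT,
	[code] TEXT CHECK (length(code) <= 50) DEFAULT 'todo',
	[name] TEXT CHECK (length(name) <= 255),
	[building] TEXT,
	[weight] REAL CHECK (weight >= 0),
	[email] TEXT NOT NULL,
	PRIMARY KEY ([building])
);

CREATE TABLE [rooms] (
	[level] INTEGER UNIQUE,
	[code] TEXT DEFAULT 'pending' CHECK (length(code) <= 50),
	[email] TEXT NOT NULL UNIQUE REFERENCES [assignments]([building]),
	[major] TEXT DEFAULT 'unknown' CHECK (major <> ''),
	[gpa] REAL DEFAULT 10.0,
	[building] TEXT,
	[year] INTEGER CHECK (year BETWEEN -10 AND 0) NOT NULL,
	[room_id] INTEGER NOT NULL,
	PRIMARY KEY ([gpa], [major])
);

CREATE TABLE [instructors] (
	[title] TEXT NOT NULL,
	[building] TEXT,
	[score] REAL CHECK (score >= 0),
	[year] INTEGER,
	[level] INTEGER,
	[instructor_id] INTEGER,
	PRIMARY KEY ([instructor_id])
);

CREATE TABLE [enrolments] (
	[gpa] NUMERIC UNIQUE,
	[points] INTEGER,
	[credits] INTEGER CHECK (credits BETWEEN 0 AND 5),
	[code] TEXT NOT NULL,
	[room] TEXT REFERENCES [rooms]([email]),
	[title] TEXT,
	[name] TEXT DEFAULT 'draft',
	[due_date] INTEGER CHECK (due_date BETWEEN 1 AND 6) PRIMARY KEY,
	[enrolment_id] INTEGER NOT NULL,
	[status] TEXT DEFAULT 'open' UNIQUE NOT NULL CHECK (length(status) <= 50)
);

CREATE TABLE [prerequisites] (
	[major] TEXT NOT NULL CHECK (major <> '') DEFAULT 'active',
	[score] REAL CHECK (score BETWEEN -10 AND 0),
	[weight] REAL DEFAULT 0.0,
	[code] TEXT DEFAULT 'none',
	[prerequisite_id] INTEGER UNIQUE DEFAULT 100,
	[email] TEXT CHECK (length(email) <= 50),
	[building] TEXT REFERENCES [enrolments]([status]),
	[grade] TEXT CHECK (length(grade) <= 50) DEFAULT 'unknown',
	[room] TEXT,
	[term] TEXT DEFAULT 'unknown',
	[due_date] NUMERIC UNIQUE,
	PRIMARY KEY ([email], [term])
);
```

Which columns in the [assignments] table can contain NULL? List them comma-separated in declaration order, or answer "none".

- credits: declared NOT NULL → not nullable.
- year: UNIQUE does not imply NOT NULL → nullable.
- term: no NOT NULL constraint applies → nullable.
- assignment_id: CHECK does not forbid NULL (a CHECK constraint passes when its expression is NULL) → nullable.
- title: no NOT NULL constraint applies → nullable.
- code: CHECK does not forbid NULL (a CHECK constraint passes when its expression is NULL) → nullable.
- name: CHECK does not forbid NULL (a CHECK constraint passes when its expression is NULL) → nullable.
- building: part of the PRIMARY KEY, which implies NOT NULL → not nullable.
- weight: CHECK does not forbid NULL (a CHECK constraint passes when its expression is NULL) → nullable.
- email: declared NOT NULL → not nullable.

year, term, assignment_id, title, code, name, weight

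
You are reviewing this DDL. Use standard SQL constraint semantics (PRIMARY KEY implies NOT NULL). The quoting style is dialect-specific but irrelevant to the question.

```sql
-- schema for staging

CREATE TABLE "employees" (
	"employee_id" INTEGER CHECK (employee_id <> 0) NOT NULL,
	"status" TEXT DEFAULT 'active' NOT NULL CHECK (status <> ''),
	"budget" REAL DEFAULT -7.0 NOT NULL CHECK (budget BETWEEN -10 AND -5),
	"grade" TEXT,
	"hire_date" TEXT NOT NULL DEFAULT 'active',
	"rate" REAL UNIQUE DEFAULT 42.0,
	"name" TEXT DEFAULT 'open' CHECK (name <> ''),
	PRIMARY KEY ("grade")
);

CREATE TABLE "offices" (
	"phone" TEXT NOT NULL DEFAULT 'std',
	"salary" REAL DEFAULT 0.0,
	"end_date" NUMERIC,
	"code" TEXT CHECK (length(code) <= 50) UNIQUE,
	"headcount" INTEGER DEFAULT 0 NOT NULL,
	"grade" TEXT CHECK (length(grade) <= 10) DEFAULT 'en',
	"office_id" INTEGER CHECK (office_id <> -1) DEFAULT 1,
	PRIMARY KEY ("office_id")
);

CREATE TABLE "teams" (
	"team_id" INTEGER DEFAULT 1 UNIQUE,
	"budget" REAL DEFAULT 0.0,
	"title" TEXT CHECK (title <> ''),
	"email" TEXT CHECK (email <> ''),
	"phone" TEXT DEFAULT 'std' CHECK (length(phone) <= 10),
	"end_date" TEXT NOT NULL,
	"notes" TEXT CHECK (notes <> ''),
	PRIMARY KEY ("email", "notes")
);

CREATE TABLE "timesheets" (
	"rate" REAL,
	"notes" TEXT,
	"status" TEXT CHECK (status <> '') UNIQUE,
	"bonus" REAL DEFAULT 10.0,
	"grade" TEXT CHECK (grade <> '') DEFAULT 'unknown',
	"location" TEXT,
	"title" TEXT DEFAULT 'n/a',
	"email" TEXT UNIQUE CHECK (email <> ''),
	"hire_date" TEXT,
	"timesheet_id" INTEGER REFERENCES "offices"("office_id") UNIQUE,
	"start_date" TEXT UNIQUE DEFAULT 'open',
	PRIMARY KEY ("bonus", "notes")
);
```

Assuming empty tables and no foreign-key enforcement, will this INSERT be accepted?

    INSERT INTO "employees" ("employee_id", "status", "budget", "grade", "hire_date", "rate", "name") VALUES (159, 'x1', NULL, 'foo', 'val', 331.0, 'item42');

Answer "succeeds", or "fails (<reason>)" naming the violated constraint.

fails (NOT NULL on budget)

budget is explicitly set to NULL, but budget is declared NOT NULL.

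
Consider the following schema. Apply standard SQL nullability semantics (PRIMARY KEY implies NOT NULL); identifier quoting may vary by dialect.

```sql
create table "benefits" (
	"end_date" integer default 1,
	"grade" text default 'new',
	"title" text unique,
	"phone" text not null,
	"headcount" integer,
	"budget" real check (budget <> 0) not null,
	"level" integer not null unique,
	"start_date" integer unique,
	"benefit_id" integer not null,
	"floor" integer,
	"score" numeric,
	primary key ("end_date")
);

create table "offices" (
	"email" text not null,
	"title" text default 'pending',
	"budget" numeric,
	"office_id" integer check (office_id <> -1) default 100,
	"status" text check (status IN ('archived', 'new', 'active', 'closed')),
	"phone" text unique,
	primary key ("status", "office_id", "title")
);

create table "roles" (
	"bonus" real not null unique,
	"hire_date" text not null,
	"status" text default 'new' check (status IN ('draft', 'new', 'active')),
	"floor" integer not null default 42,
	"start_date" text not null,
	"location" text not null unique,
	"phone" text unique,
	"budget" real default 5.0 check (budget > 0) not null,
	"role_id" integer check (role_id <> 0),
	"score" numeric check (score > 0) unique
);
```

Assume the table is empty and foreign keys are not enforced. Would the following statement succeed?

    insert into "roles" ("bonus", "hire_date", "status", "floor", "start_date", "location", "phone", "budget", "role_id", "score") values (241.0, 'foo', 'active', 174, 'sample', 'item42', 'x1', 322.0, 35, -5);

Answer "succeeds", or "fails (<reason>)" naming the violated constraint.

The value -5 for score violates CHECK (score > 0).

fails (CHECK on score)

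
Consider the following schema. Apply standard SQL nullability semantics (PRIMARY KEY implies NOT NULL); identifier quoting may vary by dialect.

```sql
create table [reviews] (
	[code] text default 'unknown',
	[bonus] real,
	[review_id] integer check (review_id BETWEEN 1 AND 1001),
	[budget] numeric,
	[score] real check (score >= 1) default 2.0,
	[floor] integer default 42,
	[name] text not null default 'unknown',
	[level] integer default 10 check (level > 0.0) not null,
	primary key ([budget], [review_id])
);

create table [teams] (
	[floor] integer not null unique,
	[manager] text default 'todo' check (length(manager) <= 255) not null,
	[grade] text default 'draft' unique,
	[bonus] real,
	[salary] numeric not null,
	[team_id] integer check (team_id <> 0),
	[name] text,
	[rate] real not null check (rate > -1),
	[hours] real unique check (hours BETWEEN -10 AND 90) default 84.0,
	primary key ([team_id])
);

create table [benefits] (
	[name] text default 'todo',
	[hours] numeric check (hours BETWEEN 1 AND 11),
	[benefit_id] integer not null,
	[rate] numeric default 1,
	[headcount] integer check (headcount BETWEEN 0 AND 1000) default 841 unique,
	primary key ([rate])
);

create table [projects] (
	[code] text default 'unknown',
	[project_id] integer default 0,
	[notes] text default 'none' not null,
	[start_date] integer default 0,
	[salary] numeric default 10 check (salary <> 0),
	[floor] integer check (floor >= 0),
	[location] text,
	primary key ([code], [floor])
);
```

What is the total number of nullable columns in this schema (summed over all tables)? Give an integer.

15

reviews: 4 nullable (code, bonus, score, floor — PK (budget, review_id) and explicit NOT NULL columns excluded).
teams: 4 nullable (grade, bonus, name, hours — PK (team_id) and explicit NOT NULL columns excluded).
benefits: 3 nullable (name, hours, headcount — PK (rate) and explicit NOT NULL columns excluded).
projects: 4 nullable (project_id, start_date, salary, location — PK (code, floor) and explicit NOT NULL columns excluded).
Total: 4 + 4 + 3 + 4 = 15.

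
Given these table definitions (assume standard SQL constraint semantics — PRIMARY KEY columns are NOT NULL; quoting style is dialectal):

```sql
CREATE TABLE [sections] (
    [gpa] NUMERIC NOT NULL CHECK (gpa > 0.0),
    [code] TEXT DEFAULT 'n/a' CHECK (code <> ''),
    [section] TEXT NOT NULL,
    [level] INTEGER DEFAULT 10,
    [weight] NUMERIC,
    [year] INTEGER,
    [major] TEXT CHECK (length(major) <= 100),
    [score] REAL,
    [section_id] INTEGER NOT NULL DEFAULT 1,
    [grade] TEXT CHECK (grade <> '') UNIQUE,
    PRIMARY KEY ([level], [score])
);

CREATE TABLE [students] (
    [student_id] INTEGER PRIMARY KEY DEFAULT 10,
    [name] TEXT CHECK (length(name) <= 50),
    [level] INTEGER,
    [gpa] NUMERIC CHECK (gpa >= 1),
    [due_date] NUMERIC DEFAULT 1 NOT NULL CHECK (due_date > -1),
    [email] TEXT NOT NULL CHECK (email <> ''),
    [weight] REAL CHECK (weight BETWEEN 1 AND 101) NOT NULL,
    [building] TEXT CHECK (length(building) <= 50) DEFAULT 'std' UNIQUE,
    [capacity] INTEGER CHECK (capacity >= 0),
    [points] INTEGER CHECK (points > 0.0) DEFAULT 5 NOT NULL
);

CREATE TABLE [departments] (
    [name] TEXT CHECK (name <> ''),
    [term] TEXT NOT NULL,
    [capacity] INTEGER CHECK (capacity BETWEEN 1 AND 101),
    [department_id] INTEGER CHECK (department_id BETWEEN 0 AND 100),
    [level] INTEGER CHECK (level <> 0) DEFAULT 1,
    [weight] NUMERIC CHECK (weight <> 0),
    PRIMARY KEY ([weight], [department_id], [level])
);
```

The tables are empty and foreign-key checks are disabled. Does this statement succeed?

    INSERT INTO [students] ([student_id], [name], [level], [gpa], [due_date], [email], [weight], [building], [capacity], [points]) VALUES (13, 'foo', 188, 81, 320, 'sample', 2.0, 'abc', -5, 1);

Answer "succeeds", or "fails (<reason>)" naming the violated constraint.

fails (CHECK on capacity)

The value -5 for capacity violates CHECK (capacity >= 0).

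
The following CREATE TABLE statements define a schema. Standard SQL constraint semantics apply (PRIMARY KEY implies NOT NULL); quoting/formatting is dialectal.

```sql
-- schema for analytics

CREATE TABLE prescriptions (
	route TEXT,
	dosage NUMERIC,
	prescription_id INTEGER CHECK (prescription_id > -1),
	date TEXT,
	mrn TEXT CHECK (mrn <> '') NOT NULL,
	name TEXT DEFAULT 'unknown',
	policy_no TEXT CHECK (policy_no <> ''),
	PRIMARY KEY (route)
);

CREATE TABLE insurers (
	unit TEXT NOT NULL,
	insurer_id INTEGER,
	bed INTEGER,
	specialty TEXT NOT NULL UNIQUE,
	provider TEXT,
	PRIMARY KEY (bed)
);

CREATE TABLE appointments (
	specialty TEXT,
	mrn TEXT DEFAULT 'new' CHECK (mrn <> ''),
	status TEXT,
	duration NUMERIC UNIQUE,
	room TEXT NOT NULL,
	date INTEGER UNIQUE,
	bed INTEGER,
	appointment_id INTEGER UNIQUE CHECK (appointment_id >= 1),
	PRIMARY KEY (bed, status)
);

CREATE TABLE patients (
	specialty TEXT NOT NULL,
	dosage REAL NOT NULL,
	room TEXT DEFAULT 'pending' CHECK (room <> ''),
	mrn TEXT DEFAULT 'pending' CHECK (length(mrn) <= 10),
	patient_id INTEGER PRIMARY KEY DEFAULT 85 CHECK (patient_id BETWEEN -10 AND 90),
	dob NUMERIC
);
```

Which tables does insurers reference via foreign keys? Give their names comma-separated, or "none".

none

No column in insurers has a REFERENCES clause.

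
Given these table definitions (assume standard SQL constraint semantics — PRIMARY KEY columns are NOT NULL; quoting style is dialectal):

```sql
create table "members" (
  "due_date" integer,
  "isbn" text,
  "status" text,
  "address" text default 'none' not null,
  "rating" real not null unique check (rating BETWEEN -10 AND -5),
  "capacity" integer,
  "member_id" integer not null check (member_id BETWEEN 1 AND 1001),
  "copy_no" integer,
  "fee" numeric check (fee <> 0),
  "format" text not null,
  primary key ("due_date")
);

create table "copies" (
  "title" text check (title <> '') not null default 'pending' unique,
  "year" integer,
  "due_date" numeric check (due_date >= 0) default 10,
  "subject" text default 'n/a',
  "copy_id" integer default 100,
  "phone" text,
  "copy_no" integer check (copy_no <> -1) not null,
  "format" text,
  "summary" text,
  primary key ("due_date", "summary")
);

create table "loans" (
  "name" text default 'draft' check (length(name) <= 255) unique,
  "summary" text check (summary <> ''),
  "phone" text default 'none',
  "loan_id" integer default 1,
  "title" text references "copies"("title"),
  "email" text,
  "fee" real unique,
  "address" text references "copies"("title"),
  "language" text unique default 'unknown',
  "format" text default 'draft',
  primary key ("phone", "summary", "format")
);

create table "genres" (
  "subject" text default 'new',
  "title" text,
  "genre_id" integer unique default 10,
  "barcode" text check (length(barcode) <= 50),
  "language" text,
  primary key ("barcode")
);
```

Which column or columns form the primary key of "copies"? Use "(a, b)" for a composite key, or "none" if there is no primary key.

A table-level PRIMARY KEY clause names 2 columns: due_date, summary.
This is a composite key — the combination is unique, not each column individually.

(due_date, summary)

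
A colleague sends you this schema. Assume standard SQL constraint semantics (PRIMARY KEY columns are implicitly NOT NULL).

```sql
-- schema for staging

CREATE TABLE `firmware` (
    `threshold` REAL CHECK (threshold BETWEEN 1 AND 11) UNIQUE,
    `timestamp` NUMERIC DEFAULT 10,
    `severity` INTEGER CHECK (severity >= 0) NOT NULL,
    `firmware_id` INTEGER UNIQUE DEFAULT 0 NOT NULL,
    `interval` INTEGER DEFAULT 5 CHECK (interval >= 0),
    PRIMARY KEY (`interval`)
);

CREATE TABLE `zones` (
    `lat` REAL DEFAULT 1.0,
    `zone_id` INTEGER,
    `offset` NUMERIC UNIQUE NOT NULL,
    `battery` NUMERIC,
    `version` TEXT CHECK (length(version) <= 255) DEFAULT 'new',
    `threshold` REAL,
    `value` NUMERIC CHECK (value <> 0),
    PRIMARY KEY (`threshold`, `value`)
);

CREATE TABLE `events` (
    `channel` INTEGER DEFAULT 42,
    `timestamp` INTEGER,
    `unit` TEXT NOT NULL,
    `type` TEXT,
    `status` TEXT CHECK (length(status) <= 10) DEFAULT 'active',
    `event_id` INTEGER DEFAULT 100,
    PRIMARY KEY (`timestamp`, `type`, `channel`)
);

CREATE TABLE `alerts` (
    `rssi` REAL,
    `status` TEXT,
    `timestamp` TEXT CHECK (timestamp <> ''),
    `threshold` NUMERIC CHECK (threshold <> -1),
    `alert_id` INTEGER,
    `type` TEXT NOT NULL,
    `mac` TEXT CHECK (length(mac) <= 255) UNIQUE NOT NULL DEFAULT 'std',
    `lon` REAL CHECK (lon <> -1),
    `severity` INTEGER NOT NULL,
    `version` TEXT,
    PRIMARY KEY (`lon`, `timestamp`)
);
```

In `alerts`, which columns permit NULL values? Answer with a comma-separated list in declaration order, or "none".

rssi, status, threshold, alert_id, version

- rssi: no NOT NULL constraint applies → nullable.
- status: no NOT NULL constraint applies → nullable.
- timestamp: part of the PRIMARY KEY, which implies NOT NULL → not nullable.
- threshold: CHECK does not forbid NULL (a CHECK constraint passes when its expression is NULL) → nullable.
- alert_id: no NOT NULL constraint applies → nullable.
- type: declared NOT NULL → not nullable.
- mac: declared NOT NULL → not nullable.
- lon: part of the PRIMARY KEY, which implies NOT NULL → not nullable.
- severity: declared NOT NULL → not nullable.
- version: no NOT NULL constraint applies → nullable.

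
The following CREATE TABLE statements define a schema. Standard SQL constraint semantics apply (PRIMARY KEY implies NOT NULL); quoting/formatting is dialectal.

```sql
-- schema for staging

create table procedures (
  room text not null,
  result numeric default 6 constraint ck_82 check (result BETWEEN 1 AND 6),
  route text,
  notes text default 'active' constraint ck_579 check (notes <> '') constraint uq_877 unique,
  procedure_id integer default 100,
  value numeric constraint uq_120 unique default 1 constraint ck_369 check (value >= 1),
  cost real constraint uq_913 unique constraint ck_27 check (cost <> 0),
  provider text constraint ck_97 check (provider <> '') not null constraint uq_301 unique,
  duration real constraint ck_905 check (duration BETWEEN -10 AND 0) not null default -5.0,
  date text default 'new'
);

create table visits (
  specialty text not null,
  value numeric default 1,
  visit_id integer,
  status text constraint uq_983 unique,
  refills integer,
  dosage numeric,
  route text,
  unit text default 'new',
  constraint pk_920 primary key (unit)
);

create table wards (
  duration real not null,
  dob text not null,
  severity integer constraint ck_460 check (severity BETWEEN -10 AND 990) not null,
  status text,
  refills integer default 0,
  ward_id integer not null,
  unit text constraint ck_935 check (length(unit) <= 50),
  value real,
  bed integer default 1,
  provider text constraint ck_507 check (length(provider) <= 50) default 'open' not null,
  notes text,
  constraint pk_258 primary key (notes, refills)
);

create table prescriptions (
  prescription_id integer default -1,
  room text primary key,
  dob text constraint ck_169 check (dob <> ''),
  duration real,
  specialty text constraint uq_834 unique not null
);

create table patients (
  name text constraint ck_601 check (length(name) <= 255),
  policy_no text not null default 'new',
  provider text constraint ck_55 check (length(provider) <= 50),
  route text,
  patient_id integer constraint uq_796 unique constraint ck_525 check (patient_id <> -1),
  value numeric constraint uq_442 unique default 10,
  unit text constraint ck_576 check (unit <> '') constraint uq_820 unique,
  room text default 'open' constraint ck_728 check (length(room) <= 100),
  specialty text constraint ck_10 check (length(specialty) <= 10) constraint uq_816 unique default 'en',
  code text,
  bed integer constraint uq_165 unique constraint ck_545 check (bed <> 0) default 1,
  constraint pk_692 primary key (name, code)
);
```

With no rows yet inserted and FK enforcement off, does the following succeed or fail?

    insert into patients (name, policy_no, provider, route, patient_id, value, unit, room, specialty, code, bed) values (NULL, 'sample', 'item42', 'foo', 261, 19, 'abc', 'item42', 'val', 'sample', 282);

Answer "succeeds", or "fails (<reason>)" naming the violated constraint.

name is explicitly set to NULL, but name is part of the PRIMARY KEY (implied NOT NULL).

fails (NOT NULL on name)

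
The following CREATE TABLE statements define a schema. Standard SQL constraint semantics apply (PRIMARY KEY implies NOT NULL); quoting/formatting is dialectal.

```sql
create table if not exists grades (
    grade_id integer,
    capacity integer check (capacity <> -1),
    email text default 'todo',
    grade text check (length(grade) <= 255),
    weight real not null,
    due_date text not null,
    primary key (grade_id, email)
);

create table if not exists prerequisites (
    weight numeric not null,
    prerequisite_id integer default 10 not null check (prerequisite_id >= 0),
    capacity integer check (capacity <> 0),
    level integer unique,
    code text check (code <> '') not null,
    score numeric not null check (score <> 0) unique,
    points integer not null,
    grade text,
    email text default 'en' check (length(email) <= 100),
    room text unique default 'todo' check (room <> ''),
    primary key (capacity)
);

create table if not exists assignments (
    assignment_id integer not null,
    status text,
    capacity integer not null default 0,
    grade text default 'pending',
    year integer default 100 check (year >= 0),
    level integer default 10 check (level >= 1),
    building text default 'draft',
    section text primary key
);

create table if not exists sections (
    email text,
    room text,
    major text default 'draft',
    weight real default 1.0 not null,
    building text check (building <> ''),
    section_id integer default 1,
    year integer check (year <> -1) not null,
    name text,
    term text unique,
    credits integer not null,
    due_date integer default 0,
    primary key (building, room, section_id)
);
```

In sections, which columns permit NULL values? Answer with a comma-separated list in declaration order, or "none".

- email: no NOT NULL constraint applies → nullable.
- room: part of the PRIMARY KEY, which implies NOT NULL → not nullable.
- major: DEFAULT only fills an omitted column; an explicit NULL is still allowed → nullable.
- weight: declared NOT NULL → not nullable.
- building: part of the PRIMARY KEY, which implies NOT NULL → not nullable.
- section_id: part of the PRIMARY KEY, which implies NOT NULL → not nullable.
- year: declared NOT NULL → not nullable.
- name: no NOT NULL constraint applies → nullable.
- term: UNIQUE does not imply NOT NULL → nullable.
- credits: declared NOT NULL → not nullable.
- due_date: DEFAULT only fills an omitted column; an explicit NULL is still allowed → nullable.

email, major, name, term, due_date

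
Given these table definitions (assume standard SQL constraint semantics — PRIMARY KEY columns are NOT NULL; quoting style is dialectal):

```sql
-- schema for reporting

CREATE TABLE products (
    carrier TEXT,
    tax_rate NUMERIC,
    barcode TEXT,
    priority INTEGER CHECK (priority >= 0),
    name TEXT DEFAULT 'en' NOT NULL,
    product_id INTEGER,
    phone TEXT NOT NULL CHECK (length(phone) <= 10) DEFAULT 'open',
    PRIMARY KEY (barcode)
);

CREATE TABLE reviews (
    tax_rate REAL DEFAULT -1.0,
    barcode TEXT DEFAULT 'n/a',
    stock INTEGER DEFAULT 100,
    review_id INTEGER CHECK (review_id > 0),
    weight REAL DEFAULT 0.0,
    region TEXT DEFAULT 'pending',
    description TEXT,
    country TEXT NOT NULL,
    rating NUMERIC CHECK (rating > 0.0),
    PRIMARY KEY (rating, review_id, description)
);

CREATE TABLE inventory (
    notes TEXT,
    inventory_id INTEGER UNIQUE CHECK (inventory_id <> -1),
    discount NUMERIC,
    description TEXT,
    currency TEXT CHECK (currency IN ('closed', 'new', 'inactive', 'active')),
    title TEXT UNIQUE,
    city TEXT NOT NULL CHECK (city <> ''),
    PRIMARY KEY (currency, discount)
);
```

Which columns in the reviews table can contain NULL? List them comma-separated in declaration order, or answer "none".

- tax_rate: DEFAULT only fills an omitted column; an explicit NULL is still allowed → nullable.
- barcode: DEFAULT only fills an omitted column; an explicit NULL is still allowed → nullable.
- stock: DEFAULT only fills an omitted column; an explicit NULL is still allowed → nullable.
- review_id: part of the PRIMARY KEY, which implies NOT NULL → not nullable.
- weight: DEFAULT only fills an omitted column; an explicit NULL is still allowed → nullable.
- region: DEFAULT only fills an omitted column; an explicit NULL is still allowed → nullable.
- description: part of the PRIMARY KEY, which implies NOT NULL → not nullable.
- country: declared NOT NULL → not nullable.
- rating: part of the PRIMARY KEY, which implies NOT NULL → not nullable.

tax_rate, barcode, stock, weight, region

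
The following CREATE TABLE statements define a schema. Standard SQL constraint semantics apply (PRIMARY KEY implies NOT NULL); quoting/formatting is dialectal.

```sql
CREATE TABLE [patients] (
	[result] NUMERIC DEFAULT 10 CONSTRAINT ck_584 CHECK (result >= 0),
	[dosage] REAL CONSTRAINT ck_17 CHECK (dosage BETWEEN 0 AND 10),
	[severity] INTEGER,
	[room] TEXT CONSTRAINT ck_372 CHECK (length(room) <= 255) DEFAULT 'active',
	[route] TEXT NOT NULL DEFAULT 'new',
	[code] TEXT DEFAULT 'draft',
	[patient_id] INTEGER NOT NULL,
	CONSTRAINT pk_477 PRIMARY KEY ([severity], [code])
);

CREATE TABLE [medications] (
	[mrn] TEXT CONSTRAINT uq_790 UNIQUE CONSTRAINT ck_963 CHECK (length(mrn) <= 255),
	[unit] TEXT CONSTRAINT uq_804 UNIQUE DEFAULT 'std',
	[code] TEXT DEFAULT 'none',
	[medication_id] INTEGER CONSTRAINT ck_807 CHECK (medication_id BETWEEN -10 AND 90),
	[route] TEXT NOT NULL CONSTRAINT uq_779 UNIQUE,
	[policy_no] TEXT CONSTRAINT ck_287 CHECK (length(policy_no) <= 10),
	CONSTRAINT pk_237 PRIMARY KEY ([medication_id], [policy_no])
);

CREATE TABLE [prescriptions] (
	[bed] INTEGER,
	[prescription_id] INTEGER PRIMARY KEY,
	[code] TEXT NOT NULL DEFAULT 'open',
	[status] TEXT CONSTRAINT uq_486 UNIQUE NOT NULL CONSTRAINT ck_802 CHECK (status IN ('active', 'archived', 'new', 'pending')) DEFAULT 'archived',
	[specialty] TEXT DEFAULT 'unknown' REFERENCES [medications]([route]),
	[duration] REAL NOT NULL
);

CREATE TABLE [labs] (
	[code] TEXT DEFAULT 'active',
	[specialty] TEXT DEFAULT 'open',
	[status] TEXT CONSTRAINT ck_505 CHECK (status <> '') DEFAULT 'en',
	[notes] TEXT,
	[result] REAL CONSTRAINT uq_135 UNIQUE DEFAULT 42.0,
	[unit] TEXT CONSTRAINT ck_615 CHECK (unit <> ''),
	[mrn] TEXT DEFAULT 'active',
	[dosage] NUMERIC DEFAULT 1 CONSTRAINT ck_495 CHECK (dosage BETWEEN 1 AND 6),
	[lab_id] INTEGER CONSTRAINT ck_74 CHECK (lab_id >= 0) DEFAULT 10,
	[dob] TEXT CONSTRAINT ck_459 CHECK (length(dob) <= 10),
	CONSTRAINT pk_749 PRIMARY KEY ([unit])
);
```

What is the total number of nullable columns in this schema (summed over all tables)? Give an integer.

patients: 3 nullable (result, dosage, room — PK (severity, code) and explicit NOT NULL columns excluded).
medications: 3 nullable (mrn, unit, code — PK (medication_id, policy_no) and explicit NOT NULL columns excluded).
prescriptions: 2 nullable (bed, specialty — PK (prescription_id) and explicit NOT NULL columns excluded).
labs: 9 nullable (code, specialty, status, notes, result, mrn, dosage, lab_id, dob — PK (unit) and explicit NOT NULL columns excluded).
Total: 3 + 3 + 2 + 9 = 17.

17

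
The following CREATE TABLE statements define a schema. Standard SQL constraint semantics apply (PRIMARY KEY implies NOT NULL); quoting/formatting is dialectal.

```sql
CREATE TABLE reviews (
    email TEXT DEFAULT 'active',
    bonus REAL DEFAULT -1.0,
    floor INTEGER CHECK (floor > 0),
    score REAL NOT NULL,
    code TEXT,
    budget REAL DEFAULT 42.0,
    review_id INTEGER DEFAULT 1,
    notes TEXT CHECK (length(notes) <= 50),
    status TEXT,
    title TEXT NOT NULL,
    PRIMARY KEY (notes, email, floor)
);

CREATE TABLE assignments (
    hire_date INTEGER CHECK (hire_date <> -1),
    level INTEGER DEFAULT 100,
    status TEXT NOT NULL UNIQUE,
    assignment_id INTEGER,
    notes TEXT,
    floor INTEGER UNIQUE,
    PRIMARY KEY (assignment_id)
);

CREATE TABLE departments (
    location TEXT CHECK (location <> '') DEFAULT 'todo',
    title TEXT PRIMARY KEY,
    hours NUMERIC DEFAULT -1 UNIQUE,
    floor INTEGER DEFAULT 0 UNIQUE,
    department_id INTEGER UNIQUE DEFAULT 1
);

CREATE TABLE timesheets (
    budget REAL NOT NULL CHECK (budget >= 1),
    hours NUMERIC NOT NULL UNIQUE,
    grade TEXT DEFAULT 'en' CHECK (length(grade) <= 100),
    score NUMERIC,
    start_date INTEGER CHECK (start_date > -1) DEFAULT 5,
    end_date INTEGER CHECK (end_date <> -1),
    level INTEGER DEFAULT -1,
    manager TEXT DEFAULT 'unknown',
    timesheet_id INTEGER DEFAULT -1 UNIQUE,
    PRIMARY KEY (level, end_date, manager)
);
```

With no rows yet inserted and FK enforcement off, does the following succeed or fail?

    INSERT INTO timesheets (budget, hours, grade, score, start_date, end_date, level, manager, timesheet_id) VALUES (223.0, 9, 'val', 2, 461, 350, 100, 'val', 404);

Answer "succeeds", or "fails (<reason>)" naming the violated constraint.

succeeds

NOT NULL columns: budget is supplied; end_date is supplied; hours is supplied; level is supplied; manager is supplied.
CHECK constraints: 223.0 satisfies (budget >= 1); 'val' satisfies (length(grade) <= 100); 461 satisfies (start_date > -1); 350 satisfies (end_date <> -1).
No constraint is violated.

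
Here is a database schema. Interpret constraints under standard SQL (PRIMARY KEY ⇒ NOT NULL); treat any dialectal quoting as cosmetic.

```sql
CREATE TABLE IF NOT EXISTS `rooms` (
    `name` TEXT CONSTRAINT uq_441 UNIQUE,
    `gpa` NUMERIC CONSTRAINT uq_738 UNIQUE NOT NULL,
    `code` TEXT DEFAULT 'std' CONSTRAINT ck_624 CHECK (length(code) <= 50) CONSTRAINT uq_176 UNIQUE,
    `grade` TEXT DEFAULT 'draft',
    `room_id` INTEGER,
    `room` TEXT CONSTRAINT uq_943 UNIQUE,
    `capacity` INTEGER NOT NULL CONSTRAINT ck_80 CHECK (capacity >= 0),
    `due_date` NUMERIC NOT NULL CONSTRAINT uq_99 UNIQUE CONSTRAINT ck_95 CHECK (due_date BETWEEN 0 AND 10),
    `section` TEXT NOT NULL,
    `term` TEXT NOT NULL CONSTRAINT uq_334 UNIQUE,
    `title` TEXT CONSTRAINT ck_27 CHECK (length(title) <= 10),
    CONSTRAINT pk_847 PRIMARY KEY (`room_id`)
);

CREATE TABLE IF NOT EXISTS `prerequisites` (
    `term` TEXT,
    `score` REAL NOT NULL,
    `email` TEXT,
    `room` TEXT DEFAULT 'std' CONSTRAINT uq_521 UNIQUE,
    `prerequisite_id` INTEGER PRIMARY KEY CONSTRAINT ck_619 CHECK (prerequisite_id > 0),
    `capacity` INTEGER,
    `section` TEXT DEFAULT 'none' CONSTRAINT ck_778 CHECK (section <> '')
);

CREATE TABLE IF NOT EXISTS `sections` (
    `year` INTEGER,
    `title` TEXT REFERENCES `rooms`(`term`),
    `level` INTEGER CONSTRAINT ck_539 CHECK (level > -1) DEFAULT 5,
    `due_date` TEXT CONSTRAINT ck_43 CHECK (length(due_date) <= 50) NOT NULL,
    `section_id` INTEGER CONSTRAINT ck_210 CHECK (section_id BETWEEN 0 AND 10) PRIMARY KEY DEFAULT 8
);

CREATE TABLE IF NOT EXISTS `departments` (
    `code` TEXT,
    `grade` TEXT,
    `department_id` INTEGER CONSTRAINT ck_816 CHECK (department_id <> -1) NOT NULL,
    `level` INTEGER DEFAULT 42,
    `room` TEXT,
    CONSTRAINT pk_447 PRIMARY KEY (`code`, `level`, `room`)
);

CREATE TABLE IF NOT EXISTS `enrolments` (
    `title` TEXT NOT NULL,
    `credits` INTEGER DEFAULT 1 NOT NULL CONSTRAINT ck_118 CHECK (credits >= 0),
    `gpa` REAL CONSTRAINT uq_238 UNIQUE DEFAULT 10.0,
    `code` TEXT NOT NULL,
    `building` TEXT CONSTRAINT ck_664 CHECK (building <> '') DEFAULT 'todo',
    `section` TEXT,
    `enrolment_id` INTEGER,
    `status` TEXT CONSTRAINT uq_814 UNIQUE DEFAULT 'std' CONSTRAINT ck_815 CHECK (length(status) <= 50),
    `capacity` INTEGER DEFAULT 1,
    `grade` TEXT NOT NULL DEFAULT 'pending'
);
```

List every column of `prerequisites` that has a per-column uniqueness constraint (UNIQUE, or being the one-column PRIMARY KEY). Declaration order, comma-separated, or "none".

room, prerequisite_id

- term: no UNIQUE or single-column PK constraint.
- score: no UNIQUE or single-column PK constraint.
- email: no UNIQUE or single-column PK constraint.
- room: declared UNIQUE → unique.
- prerequisite_id: single-column PRIMARY KEY → unique.
- capacity: no UNIQUE or single-column PK constraint.
- section: no UNIQUE or single-column PK constraint.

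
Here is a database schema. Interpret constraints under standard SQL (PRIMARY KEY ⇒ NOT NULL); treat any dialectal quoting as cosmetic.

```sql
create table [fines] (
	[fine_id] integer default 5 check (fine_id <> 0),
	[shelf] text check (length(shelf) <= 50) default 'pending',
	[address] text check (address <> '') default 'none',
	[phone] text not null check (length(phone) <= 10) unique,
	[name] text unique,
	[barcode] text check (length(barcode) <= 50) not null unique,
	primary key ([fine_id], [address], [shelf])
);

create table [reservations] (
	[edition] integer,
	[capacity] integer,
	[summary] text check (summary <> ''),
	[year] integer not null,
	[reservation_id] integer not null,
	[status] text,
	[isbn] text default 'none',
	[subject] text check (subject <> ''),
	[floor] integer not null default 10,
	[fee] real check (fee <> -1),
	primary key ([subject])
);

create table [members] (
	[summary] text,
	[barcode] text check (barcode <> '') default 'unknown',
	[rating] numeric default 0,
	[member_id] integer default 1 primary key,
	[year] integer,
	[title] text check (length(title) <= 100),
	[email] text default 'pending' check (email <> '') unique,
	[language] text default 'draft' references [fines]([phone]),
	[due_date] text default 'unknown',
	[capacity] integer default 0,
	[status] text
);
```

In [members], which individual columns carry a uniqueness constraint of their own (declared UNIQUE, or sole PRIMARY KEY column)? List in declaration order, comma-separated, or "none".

- summary: no UNIQUE or single-column PK constraint.
- barcode: no UNIQUE or single-column PK constraint.
- rating: no UNIQUE or single-column PK constraint.
- member_id: single-column PRIMARY KEY → unique.
- year: no UNIQUE or single-column PK constraint.
- title: no UNIQUE or single-column PK constraint.
- email: declared UNIQUE → unique.
- language: no UNIQUE or single-column PK constraint.
- due_date: no UNIQUE or single-column PK constraint.
- capacity: no UNIQUE or single-column PK constraint.
- status: no UNIQUE or single-column PK constraint.

member_id, email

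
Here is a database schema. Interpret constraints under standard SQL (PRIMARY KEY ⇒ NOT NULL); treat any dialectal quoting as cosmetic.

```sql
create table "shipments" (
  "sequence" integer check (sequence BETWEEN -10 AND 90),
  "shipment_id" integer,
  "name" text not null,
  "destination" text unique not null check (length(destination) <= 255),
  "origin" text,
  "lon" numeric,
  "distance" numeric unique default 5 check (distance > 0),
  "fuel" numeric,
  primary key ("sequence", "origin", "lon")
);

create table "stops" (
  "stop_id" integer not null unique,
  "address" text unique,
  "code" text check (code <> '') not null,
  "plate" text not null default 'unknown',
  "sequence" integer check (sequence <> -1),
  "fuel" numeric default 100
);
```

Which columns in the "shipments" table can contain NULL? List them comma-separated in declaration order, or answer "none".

- sequence: part of the PRIMARY KEY, which implies NOT NULL → not nullable.
- shipment_id: no NOT NULL constraint applies → nullable.
- name: declared NOT NULL → not nullable.
- destination: declared NOT NULL → not nullable.
- origin: part of the PRIMARY KEY, which implies NOT NULL → not nullable.
- lon: part of the PRIMARY KEY, which implies NOT NULL → not nullable.
- distance: CHECK does not forbid NULL (a CHECK constraint passes when its expression is NULL) → nullable.
- fuel: no NOT NULL constraint applies → nullable.

shipment_id, distance, fuel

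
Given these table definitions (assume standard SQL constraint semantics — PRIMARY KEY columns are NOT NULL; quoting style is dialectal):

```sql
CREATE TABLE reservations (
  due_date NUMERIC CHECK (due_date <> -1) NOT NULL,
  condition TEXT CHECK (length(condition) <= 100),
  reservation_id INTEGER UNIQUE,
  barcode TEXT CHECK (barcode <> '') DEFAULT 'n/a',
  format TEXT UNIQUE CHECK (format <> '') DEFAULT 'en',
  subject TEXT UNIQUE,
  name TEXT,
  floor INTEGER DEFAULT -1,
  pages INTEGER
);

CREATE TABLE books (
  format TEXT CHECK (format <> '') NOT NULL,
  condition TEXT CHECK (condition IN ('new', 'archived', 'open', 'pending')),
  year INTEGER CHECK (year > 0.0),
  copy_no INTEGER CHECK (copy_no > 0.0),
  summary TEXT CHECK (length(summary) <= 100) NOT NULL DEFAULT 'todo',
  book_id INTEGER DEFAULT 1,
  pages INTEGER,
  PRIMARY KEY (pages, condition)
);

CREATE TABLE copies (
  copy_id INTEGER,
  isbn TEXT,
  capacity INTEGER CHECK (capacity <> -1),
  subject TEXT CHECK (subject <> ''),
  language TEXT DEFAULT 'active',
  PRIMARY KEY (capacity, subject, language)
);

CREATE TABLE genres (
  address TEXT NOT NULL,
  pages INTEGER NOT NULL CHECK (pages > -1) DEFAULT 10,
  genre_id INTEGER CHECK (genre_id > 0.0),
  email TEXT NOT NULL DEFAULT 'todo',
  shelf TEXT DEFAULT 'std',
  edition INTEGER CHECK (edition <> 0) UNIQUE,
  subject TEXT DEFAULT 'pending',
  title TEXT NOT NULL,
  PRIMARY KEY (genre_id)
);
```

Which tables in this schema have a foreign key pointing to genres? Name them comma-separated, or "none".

none

No REFERENCES clause anywhere in the schema names genres.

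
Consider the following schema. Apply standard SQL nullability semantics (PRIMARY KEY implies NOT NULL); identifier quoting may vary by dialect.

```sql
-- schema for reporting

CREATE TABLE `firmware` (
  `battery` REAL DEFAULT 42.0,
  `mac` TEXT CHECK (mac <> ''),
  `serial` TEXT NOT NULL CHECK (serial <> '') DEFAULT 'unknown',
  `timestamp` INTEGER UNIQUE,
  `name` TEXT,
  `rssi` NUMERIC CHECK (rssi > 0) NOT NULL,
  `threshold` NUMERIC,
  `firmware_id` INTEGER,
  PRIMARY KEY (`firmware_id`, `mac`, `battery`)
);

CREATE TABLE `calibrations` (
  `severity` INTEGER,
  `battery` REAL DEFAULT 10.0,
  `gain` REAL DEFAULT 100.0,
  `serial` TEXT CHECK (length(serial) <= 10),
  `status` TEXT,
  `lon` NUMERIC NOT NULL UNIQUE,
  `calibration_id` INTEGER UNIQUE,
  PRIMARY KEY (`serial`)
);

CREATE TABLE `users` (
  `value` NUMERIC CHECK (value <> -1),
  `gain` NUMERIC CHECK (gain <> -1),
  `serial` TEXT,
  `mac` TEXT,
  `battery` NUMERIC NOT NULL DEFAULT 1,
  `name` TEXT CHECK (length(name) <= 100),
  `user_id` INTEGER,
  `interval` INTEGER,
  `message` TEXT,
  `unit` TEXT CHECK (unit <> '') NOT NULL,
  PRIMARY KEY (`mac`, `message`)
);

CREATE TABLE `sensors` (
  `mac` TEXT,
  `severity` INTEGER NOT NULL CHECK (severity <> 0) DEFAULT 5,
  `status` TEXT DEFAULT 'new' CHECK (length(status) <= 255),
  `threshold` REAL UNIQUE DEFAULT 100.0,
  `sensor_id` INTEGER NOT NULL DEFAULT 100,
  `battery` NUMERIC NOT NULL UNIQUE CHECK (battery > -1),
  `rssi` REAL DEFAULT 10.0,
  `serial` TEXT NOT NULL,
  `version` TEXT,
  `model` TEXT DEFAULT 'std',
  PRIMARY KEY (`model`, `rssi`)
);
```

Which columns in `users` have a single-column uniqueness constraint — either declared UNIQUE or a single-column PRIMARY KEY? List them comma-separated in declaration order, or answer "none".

- value: no UNIQUE or single-column PK constraint.
- gain: no UNIQUE or single-column PK constraint.
- serial: no UNIQUE or single-column PK constraint.
- mac: part of a composite PRIMARY KEY — only the tuple is unique, not this column on its own.
- battery: no UNIQUE or single-column PK constraint.
- name: no UNIQUE or single-column PK constraint.
- user_id: no UNIQUE or single-column PK constraint.
- interval: no UNIQUE or single-column PK constraint.
- message: part of a composite PRIMARY KEY — only the tuple is unique, not this column on its own.
- unit: no UNIQUE or single-column PK constraint.

none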